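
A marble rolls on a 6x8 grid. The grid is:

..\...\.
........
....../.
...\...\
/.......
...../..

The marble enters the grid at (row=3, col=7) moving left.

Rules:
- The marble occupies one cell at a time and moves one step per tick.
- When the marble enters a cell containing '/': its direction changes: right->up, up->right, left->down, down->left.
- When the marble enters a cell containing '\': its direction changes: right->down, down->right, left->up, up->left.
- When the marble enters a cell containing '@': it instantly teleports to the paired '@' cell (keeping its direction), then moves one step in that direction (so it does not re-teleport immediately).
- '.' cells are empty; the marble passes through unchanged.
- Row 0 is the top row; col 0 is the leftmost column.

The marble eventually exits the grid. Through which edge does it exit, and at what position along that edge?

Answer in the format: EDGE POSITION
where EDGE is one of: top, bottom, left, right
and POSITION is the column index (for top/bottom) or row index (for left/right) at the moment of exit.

Step 1: enter (3,7), '\' deflects left->up, move up to (2,7)
Step 2: enter (2,7), '.' pass, move up to (1,7)
Step 3: enter (1,7), '.' pass, move up to (0,7)
Step 4: enter (0,7), '.' pass, move up to (-1,7)
Step 5: at (-1,7) — EXIT via top edge, pos 7

Answer: top 7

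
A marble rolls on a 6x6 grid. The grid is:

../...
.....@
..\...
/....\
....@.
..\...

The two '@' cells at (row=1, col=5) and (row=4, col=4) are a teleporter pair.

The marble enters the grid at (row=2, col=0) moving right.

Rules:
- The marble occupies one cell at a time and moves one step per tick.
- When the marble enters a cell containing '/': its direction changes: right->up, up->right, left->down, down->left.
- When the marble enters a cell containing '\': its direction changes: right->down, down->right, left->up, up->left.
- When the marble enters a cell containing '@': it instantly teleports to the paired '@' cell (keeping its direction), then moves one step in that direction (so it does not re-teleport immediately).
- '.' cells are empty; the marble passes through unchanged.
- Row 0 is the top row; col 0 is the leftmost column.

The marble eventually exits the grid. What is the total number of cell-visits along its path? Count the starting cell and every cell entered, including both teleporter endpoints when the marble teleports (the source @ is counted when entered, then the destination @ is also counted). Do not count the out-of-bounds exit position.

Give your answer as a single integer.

Answer: 9

Derivation:
Step 1: enter (2,0), '.' pass, move right to (2,1)
Step 2: enter (2,1), '.' pass, move right to (2,2)
Step 3: enter (2,2), '\' deflects right->down, move down to (3,2)
Step 4: enter (3,2), '.' pass, move down to (4,2)
Step 5: enter (4,2), '.' pass, move down to (5,2)
Step 6: enter (5,2), '\' deflects down->right, move right to (5,3)
Step 7: enter (5,3), '.' pass, move right to (5,4)
Step 8: enter (5,4), '.' pass, move right to (5,5)
Step 9: enter (5,5), '.' pass, move right to (5,6)
Step 10: at (5,6) — EXIT via right edge, pos 5
Path length (cell visits): 9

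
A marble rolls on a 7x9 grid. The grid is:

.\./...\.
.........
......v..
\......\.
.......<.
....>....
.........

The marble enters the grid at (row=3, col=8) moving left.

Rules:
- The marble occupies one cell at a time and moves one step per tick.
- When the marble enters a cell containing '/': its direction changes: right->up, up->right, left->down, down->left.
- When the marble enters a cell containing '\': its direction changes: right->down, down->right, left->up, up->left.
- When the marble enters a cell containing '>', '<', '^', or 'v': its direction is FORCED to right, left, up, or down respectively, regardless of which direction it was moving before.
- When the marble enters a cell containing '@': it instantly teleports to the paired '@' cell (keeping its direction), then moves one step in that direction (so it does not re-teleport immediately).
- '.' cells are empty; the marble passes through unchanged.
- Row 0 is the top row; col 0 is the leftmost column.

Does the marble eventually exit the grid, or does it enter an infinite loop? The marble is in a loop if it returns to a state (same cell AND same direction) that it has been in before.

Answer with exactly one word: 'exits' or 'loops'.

Step 1: enter (3,8), '.' pass, move left to (3,7)
Step 2: enter (3,7), '\' deflects left->up, move up to (2,7)
Step 3: enter (2,7), '.' pass, move up to (1,7)
Step 4: enter (1,7), '.' pass, move up to (0,7)
Step 5: enter (0,7), '\' deflects up->left, move left to (0,6)
Step 6: enter (0,6), '.' pass, move left to (0,5)
Step 7: enter (0,5), '.' pass, move left to (0,4)
Step 8: enter (0,4), '.' pass, move left to (0,3)
Step 9: enter (0,3), '/' deflects left->down, move down to (1,3)
Step 10: enter (1,3), '.' pass, move down to (2,3)
Step 11: enter (2,3), '.' pass, move down to (3,3)
Step 12: enter (3,3), '.' pass, move down to (4,3)
Step 13: enter (4,3), '.' pass, move down to (5,3)
Step 14: enter (5,3), '.' pass, move down to (6,3)
Step 15: enter (6,3), '.' pass, move down to (7,3)
Step 16: at (7,3) — EXIT via bottom edge, pos 3

Answer: exits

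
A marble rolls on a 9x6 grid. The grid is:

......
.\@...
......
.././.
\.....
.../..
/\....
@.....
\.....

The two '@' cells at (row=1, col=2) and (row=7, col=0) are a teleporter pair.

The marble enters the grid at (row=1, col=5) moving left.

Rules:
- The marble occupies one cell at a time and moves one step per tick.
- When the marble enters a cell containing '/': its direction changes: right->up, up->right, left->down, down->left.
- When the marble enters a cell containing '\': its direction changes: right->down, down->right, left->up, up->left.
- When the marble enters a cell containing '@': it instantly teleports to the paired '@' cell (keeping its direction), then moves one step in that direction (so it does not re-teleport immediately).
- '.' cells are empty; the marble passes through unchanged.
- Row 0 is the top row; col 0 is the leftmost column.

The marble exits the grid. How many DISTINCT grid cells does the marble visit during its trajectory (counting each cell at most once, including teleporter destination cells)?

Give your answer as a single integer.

Step 1: enter (1,5), '.' pass, move left to (1,4)
Step 2: enter (1,4), '.' pass, move left to (1,3)
Step 3: enter (1,3), '.' pass, move left to (1,2)
Step 4: enter (1,2), '@' teleport (1,2)->(7,0), also enter (7,0), move left to (7,-1)
Step 5: at (7,-1) — EXIT via left edge, pos 7
Distinct cells visited: 5 (path length 5)

Answer: 5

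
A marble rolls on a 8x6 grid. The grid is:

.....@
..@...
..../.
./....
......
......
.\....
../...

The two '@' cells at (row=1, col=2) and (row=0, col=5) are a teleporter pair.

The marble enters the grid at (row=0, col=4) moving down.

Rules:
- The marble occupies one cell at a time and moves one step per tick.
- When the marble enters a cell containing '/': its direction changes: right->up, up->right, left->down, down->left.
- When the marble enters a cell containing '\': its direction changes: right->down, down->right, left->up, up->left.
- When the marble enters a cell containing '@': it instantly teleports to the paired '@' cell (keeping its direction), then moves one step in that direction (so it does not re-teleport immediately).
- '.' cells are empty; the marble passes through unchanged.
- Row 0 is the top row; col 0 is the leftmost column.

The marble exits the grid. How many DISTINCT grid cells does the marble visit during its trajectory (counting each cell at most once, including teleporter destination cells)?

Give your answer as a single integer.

Step 1: enter (0,4), '.' pass, move down to (1,4)
Step 2: enter (1,4), '.' pass, move down to (2,4)
Step 3: enter (2,4), '/' deflects down->left, move left to (2,3)
Step 4: enter (2,3), '.' pass, move left to (2,2)
Step 5: enter (2,2), '.' pass, move left to (2,1)
Step 6: enter (2,1), '.' pass, move left to (2,0)
Step 7: enter (2,0), '.' pass, move left to (2,-1)
Step 8: at (2,-1) — EXIT via left edge, pos 2
Distinct cells visited: 7 (path length 7)

Answer: 7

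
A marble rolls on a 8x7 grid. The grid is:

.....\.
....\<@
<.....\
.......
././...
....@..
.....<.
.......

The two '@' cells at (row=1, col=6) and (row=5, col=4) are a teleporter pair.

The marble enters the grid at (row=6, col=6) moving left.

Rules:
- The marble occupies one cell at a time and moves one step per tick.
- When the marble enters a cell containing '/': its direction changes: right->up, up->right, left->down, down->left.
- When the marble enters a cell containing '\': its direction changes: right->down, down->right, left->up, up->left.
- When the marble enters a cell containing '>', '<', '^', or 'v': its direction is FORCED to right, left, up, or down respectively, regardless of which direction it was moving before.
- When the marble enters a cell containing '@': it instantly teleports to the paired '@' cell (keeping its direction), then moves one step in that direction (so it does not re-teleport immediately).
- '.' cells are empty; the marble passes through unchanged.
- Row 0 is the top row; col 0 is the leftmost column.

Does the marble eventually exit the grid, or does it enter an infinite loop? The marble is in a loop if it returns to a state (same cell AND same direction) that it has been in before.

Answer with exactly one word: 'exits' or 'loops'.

Answer: exits

Derivation:
Step 1: enter (6,6), '.' pass, move left to (6,5)
Step 2: enter (6,5), '<' forces left->left, move left to (6,4)
Step 3: enter (6,4), '.' pass, move left to (6,3)
Step 4: enter (6,3), '.' pass, move left to (6,2)
Step 5: enter (6,2), '.' pass, move left to (6,1)
Step 6: enter (6,1), '.' pass, move left to (6,0)
Step 7: enter (6,0), '.' pass, move left to (6,-1)
Step 8: at (6,-1) — EXIT via left edge, pos 6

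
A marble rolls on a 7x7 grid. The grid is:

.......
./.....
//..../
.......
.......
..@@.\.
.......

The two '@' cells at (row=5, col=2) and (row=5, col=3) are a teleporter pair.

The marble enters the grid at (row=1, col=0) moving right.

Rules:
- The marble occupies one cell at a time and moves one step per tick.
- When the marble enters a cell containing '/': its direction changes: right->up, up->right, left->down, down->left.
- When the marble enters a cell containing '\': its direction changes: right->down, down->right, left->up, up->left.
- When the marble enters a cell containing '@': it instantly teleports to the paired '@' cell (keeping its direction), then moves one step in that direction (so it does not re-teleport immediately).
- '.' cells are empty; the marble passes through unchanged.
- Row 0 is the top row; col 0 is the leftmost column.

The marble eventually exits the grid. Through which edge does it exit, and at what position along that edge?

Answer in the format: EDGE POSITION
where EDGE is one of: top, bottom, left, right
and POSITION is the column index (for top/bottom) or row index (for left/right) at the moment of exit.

Answer: top 1

Derivation:
Step 1: enter (1,0), '.' pass, move right to (1,1)
Step 2: enter (1,1), '/' deflects right->up, move up to (0,1)
Step 3: enter (0,1), '.' pass, move up to (-1,1)
Step 4: at (-1,1) — EXIT via top edge, pos 1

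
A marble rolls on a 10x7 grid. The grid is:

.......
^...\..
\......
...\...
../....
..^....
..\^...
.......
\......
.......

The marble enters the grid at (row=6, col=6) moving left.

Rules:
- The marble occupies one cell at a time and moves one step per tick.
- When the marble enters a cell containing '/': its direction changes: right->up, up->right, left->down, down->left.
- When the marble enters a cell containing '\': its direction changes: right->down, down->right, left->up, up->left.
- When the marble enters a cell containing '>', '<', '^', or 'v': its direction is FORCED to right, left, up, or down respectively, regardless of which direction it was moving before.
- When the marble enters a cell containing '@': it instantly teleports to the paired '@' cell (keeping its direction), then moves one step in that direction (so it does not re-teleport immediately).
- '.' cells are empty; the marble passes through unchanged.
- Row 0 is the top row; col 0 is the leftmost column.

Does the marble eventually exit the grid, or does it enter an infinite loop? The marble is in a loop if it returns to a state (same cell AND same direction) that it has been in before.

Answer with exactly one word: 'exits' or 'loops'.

Answer: exits

Derivation:
Step 1: enter (6,6), '.' pass, move left to (6,5)
Step 2: enter (6,5), '.' pass, move left to (6,4)
Step 3: enter (6,4), '.' pass, move left to (6,3)
Step 4: enter (6,3), '^' forces left->up, move up to (5,3)
Step 5: enter (5,3), '.' pass, move up to (4,3)
Step 6: enter (4,3), '.' pass, move up to (3,3)
Step 7: enter (3,3), '\' deflects up->left, move left to (3,2)
Step 8: enter (3,2), '.' pass, move left to (3,1)
Step 9: enter (3,1), '.' pass, move left to (3,0)
Step 10: enter (3,0), '.' pass, move left to (3,-1)
Step 11: at (3,-1) — EXIT via left edge, pos 3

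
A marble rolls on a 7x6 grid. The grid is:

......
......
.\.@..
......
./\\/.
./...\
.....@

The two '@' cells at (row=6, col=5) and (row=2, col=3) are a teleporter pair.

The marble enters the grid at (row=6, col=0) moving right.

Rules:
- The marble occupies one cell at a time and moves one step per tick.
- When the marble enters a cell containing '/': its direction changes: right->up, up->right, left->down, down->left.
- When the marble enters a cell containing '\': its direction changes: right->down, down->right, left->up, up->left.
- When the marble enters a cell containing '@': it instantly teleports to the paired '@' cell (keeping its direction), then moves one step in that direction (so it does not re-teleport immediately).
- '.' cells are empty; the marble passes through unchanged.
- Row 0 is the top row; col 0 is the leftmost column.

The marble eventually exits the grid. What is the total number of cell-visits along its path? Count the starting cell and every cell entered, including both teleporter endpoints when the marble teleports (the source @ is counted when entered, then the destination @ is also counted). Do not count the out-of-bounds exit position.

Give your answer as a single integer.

Answer: 9

Derivation:
Step 1: enter (6,0), '.' pass, move right to (6,1)
Step 2: enter (6,1), '.' pass, move right to (6,2)
Step 3: enter (6,2), '.' pass, move right to (6,3)
Step 4: enter (6,3), '.' pass, move right to (6,4)
Step 5: enter (6,4), '.' pass, move right to (6,5)
Step 6: enter (6,5), '@' teleport (6,5)->(2,3), also enter (2,3), move right to (2,4)
Step 7: enter (2,4), '.' pass, move right to (2,5)
Step 8: enter (2,5), '.' pass, move right to (2,6)
Step 9: at (2,6) — EXIT via right edge, pos 2
Path length (cell visits): 9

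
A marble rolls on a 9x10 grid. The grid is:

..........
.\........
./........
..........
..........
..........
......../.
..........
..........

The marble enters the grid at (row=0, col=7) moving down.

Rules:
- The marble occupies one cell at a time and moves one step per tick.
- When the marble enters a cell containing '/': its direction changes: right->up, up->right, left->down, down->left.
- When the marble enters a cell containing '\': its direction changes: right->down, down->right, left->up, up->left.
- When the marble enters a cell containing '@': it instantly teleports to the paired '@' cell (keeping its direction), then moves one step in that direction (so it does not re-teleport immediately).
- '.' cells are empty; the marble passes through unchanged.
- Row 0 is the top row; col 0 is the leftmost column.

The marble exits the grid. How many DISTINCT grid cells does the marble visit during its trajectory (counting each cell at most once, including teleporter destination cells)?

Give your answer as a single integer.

Answer: 9

Derivation:
Step 1: enter (0,7), '.' pass, move down to (1,7)
Step 2: enter (1,7), '.' pass, move down to (2,7)
Step 3: enter (2,7), '.' pass, move down to (3,7)
Step 4: enter (3,7), '.' pass, move down to (4,7)
Step 5: enter (4,7), '.' pass, move down to (5,7)
Step 6: enter (5,7), '.' pass, move down to (6,7)
Step 7: enter (6,7), '.' pass, move down to (7,7)
Step 8: enter (7,7), '.' pass, move down to (8,7)
Step 9: enter (8,7), '.' pass, move down to (9,7)
Step 10: at (9,7) — EXIT via bottom edge, pos 7
Distinct cells visited: 9 (path length 9)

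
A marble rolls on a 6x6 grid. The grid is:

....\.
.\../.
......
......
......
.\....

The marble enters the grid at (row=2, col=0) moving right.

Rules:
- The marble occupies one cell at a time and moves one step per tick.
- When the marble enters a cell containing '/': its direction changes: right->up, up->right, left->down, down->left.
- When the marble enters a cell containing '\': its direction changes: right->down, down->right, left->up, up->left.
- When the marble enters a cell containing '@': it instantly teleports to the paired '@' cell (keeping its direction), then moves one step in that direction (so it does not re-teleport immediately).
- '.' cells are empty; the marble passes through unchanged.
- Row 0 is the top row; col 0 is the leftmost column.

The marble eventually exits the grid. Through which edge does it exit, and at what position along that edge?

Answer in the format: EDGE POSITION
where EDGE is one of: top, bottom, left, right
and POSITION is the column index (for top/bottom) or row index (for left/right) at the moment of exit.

Answer: right 2

Derivation:
Step 1: enter (2,0), '.' pass, move right to (2,1)
Step 2: enter (2,1), '.' pass, move right to (2,2)
Step 3: enter (2,2), '.' pass, move right to (2,3)
Step 4: enter (2,3), '.' pass, move right to (2,4)
Step 5: enter (2,4), '.' pass, move right to (2,5)
Step 6: enter (2,5), '.' pass, move right to (2,6)
Step 7: at (2,6) — EXIT via right edge, pos 2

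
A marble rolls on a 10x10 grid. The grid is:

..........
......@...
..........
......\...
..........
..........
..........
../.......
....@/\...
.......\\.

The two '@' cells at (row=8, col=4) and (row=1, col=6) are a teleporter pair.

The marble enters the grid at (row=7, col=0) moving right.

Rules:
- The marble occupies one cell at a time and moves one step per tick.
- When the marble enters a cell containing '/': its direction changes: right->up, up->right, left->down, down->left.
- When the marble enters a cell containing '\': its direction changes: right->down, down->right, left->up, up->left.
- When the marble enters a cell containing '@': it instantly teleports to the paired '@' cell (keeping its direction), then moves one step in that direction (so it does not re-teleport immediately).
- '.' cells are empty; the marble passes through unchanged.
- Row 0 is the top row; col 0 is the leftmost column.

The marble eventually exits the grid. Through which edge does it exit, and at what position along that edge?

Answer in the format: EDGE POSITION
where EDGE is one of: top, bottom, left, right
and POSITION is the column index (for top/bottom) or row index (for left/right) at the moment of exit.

Answer: top 2

Derivation:
Step 1: enter (7,0), '.' pass, move right to (7,1)
Step 2: enter (7,1), '.' pass, move right to (7,2)
Step 3: enter (7,2), '/' deflects right->up, move up to (6,2)
Step 4: enter (6,2), '.' pass, move up to (5,2)
Step 5: enter (5,2), '.' pass, move up to (4,2)
Step 6: enter (4,2), '.' pass, move up to (3,2)
Step 7: enter (3,2), '.' pass, move up to (2,2)
Step 8: enter (2,2), '.' pass, move up to (1,2)
Step 9: enter (1,2), '.' pass, move up to (0,2)
Step 10: enter (0,2), '.' pass, move up to (-1,2)
Step 11: at (-1,2) — EXIT via top edge, pos 2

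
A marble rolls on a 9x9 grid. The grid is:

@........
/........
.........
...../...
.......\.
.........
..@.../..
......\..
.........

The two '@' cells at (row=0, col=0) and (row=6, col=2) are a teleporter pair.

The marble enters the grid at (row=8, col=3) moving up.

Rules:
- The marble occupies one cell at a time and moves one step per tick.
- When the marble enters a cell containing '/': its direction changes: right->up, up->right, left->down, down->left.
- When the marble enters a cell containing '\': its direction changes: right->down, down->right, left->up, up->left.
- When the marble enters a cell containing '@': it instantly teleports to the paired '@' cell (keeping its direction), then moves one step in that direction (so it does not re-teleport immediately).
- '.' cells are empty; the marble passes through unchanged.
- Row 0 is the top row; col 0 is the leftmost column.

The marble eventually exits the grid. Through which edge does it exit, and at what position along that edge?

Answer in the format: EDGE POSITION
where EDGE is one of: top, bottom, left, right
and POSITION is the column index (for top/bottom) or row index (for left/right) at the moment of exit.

Answer: top 3

Derivation:
Step 1: enter (8,3), '.' pass, move up to (7,3)
Step 2: enter (7,3), '.' pass, move up to (6,3)
Step 3: enter (6,3), '.' pass, move up to (5,3)
Step 4: enter (5,3), '.' pass, move up to (4,3)
Step 5: enter (4,3), '.' pass, move up to (3,3)
Step 6: enter (3,3), '.' pass, move up to (2,3)
Step 7: enter (2,3), '.' pass, move up to (1,3)
Step 8: enter (1,3), '.' pass, move up to (0,3)
Step 9: enter (0,3), '.' pass, move up to (-1,3)
Step 10: at (-1,3) — EXIT via top edge, pos 3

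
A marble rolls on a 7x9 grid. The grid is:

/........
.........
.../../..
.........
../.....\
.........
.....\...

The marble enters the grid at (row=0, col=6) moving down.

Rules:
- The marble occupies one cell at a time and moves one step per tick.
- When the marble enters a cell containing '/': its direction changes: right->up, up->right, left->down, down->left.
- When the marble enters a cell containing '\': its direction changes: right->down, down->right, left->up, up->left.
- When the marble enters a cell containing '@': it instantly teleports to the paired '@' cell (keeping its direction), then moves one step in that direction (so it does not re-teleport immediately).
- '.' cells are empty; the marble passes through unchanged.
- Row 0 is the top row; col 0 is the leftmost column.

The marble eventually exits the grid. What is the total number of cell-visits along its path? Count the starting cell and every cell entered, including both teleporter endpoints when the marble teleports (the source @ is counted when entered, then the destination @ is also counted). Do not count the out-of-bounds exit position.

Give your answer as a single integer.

Answer: 10

Derivation:
Step 1: enter (0,6), '.' pass, move down to (1,6)
Step 2: enter (1,6), '.' pass, move down to (2,6)
Step 3: enter (2,6), '/' deflects down->left, move left to (2,5)
Step 4: enter (2,5), '.' pass, move left to (2,4)
Step 5: enter (2,4), '.' pass, move left to (2,3)
Step 6: enter (2,3), '/' deflects left->down, move down to (3,3)
Step 7: enter (3,3), '.' pass, move down to (4,3)
Step 8: enter (4,3), '.' pass, move down to (5,3)
Step 9: enter (5,3), '.' pass, move down to (6,3)
Step 10: enter (6,3), '.' pass, move down to (7,3)
Step 11: at (7,3) — EXIT via bottom edge, pos 3
Path length (cell visits): 10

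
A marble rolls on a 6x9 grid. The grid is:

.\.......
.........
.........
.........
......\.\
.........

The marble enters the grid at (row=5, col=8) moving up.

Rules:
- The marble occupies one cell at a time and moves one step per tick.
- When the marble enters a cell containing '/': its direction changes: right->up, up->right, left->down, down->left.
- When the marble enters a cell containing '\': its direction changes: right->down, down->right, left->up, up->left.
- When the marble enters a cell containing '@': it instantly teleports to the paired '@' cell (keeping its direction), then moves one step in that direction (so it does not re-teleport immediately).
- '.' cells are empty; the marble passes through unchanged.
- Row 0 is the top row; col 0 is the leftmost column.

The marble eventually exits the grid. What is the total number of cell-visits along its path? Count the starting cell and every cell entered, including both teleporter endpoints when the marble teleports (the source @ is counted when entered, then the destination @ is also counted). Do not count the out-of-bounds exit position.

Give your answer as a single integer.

Answer: 8

Derivation:
Step 1: enter (5,8), '.' pass, move up to (4,8)
Step 2: enter (4,8), '\' deflects up->left, move left to (4,7)
Step 3: enter (4,7), '.' pass, move left to (4,6)
Step 4: enter (4,6), '\' deflects left->up, move up to (3,6)
Step 5: enter (3,6), '.' pass, move up to (2,6)
Step 6: enter (2,6), '.' pass, move up to (1,6)
Step 7: enter (1,6), '.' pass, move up to (0,6)
Step 8: enter (0,6), '.' pass, move up to (-1,6)
Step 9: at (-1,6) — EXIT via top edge, pos 6
Path length (cell visits): 8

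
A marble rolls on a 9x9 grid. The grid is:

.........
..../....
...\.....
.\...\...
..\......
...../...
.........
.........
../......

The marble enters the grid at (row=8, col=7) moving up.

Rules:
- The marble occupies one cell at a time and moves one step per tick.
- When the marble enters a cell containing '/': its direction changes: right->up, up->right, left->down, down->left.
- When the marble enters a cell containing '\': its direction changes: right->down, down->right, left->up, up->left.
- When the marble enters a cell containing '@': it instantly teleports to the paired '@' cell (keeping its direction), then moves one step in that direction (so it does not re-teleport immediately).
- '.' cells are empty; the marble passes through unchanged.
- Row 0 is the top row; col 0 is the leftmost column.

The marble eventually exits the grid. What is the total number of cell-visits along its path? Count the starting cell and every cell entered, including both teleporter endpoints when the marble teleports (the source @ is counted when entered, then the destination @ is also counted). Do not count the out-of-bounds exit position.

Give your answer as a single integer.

Step 1: enter (8,7), '.' pass, move up to (7,7)
Step 2: enter (7,7), '.' pass, move up to (6,7)
Step 3: enter (6,7), '.' pass, move up to (5,7)
Step 4: enter (5,7), '.' pass, move up to (4,7)
Step 5: enter (4,7), '.' pass, move up to (3,7)
Step 6: enter (3,7), '.' pass, move up to (2,7)
Step 7: enter (2,7), '.' pass, move up to (1,7)
Step 8: enter (1,7), '.' pass, move up to (0,7)
Step 9: enter (0,7), '.' pass, move up to (-1,7)
Step 10: at (-1,7) — EXIT via top edge, pos 7
Path length (cell visits): 9

Answer: 9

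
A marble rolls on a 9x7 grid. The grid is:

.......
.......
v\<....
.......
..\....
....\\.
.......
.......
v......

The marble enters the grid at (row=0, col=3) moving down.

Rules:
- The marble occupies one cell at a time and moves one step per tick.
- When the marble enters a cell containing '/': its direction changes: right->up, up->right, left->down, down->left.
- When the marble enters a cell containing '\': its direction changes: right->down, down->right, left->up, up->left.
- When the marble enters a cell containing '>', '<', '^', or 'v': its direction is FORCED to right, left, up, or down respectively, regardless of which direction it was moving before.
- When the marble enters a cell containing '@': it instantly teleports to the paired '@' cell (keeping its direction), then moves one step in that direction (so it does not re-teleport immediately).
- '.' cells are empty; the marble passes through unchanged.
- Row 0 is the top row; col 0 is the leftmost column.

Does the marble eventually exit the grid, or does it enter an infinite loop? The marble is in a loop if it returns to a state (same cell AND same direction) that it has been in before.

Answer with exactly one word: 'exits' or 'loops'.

Step 1: enter (0,3), '.' pass, move down to (1,3)
Step 2: enter (1,3), '.' pass, move down to (2,3)
Step 3: enter (2,3), '.' pass, move down to (3,3)
Step 4: enter (3,3), '.' pass, move down to (4,3)
Step 5: enter (4,3), '.' pass, move down to (5,3)
Step 6: enter (5,3), '.' pass, move down to (6,3)
Step 7: enter (6,3), '.' pass, move down to (7,3)
Step 8: enter (7,3), '.' pass, move down to (8,3)
Step 9: enter (8,3), '.' pass, move down to (9,3)
Step 10: at (9,3) — EXIT via bottom edge, pos 3

Answer: exits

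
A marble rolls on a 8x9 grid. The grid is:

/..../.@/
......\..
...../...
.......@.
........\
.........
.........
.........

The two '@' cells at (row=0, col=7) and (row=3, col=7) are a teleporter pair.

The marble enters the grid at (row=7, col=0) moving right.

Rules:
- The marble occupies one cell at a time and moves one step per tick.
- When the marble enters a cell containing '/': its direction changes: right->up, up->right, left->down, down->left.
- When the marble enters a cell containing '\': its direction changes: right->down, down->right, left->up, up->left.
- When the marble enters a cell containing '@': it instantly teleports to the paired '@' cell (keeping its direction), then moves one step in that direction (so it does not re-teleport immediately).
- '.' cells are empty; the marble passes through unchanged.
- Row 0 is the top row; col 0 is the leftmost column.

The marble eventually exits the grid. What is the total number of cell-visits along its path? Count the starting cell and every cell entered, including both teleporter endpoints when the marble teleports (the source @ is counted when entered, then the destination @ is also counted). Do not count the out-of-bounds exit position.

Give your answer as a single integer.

Answer: 9

Derivation:
Step 1: enter (7,0), '.' pass, move right to (7,1)
Step 2: enter (7,1), '.' pass, move right to (7,2)
Step 3: enter (7,2), '.' pass, move right to (7,3)
Step 4: enter (7,3), '.' pass, move right to (7,4)
Step 5: enter (7,4), '.' pass, move right to (7,5)
Step 6: enter (7,5), '.' pass, move right to (7,6)
Step 7: enter (7,6), '.' pass, move right to (7,7)
Step 8: enter (7,7), '.' pass, move right to (7,8)
Step 9: enter (7,8), '.' pass, move right to (7,9)
Step 10: at (7,9) — EXIT via right edge, pos 7
Path length (cell visits): 9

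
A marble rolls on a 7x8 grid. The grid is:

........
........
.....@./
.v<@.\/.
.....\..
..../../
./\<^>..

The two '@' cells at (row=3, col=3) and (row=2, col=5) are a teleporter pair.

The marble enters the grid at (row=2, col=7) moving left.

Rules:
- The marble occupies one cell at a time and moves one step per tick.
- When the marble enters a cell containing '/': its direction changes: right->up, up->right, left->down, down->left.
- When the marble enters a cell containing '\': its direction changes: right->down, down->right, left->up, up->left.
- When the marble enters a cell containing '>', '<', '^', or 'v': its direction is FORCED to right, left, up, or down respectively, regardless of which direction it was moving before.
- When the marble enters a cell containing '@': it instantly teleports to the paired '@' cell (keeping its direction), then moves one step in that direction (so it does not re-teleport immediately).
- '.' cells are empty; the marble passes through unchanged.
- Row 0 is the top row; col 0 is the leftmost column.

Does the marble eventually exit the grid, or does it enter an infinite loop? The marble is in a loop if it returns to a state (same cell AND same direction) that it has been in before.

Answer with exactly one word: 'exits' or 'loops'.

Answer: exits

Derivation:
Step 1: enter (2,7), '/' deflects left->down, move down to (3,7)
Step 2: enter (3,7), '.' pass, move down to (4,7)
Step 3: enter (4,7), '.' pass, move down to (5,7)
Step 4: enter (5,7), '/' deflects down->left, move left to (5,6)
Step 5: enter (5,6), '.' pass, move left to (5,5)
Step 6: enter (5,5), '.' pass, move left to (5,4)
Step 7: enter (5,4), '/' deflects left->down, move down to (6,4)
Step 8: enter (6,4), '^' forces down->up, move up to (5,4)
Step 9: enter (5,4), '/' deflects up->right, move right to (5,5)
Step 10: enter (5,5), '.' pass, move right to (5,6)
Step 11: enter (5,6), '.' pass, move right to (5,7)
Step 12: enter (5,7), '/' deflects right->up, move up to (4,7)
Step 13: enter (4,7), '.' pass, move up to (3,7)
Step 14: enter (3,7), '.' pass, move up to (2,7)
Step 15: enter (2,7), '/' deflects up->right, move right to (2,8)
Step 16: at (2,8) — EXIT via right edge, pos 2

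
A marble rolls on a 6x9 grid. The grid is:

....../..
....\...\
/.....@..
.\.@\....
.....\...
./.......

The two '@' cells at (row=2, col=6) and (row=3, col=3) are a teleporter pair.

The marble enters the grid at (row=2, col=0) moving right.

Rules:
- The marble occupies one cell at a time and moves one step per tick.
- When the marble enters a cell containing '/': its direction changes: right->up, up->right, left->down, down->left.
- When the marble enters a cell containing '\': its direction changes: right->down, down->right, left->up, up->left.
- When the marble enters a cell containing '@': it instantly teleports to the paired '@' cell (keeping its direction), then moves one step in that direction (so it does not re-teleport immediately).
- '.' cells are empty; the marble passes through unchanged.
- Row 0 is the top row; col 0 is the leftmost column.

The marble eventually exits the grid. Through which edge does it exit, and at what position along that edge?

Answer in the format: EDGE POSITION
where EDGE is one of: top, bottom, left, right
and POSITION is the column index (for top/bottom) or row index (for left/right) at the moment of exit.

Answer: top 0

Derivation:
Step 1: enter (2,0), '/' deflects right->up, move up to (1,0)
Step 2: enter (1,0), '.' pass, move up to (0,0)
Step 3: enter (0,0), '.' pass, move up to (-1,0)
Step 4: at (-1,0) — EXIT via top edge, pos 0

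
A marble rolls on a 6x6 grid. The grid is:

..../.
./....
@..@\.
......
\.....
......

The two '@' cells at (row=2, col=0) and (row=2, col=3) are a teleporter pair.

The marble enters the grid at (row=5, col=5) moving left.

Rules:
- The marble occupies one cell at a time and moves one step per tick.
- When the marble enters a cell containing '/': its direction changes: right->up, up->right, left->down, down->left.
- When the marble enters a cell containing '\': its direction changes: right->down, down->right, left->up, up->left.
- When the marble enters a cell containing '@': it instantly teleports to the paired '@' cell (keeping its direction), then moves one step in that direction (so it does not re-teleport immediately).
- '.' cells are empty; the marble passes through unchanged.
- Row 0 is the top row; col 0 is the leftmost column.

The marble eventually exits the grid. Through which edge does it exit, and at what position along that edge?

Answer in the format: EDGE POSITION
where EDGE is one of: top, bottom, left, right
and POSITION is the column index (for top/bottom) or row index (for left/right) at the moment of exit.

Answer: left 5

Derivation:
Step 1: enter (5,5), '.' pass, move left to (5,4)
Step 2: enter (5,4), '.' pass, move left to (5,3)
Step 3: enter (5,3), '.' pass, move left to (5,2)
Step 4: enter (5,2), '.' pass, move left to (5,1)
Step 5: enter (5,1), '.' pass, move left to (5,0)
Step 6: enter (5,0), '.' pass, move left to (5,-1)
Step 7: at (5,-1) — EXIT via left edge, pos 5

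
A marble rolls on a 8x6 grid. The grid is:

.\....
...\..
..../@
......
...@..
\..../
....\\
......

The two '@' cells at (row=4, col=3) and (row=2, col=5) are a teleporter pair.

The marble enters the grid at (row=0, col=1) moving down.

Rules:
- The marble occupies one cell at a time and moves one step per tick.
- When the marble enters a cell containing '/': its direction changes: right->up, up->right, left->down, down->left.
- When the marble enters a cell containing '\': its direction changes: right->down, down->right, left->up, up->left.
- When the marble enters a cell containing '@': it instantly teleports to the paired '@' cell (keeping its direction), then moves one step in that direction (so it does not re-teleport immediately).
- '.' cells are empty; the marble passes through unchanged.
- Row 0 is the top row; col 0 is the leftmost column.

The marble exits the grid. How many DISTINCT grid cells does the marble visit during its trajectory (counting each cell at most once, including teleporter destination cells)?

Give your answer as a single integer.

Answer: 5

Derivation:
Step 1: enter (0,1), '\' deflects down->right, move right to (0,2)
Step 2: enter (0,2), '.' pass, move right to (0,3)
Step 3: enter (0,3), '.' pass, move right to (0,4)
Step 4: enter (0,4), '.' pass, move right to (0,5)
Step 5: enter (0,5), '.' pass, move right to (0,6)
Step 6: at (0,6) — EXIT via right edge, pos 0
Distinct cells visited: 5 (path length 5)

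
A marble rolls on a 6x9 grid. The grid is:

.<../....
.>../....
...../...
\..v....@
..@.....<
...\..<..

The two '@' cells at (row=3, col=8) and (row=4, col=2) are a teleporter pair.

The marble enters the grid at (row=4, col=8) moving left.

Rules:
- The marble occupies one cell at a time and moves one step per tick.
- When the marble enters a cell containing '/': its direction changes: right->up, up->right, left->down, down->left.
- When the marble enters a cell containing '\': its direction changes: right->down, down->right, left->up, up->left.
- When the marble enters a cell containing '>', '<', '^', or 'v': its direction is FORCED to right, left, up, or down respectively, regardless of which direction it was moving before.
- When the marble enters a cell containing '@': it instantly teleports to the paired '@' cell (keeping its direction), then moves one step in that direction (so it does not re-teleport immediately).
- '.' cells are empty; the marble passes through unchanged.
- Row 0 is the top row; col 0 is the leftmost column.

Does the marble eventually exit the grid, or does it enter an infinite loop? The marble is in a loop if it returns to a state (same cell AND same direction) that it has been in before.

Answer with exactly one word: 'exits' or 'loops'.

Step 1: enter (4,8), '<' forces left->left, move left to (4,7)
Step 2: enter (4,7), '.' pass, move left to (4,6)
Step 3: enter (4,6), '.' pass, move left to (4,5)
Step 4: enter (4,5), '.' pass, move left to (4,4)
Step 5: enter (4,4), '.' pass, move left to (4,3)
Step 6: enter (4,3), '.' pass, move left to (4,2)
Step 7: enter (4,2), '@' teleport (4,2)->(3,8), also enter (3,8), move left to (3,7)
Step 8: enter (3,7), '.' pass, move left to (3,6)
Step 9: enter (3,6), '.' pass, move left to (3,5)
Step 10: enter (3,5), '.' pass, move left to (3,4)
Step 11: enter (3,4), '.' pass, move left to (3,3)
Step 12: enter (3,3), 'v' forces left->down, move down to (4,3)
Step 13: enter (4,3), '.' pass, move down to (5,3)
Step 14: enter (5,3), '\' deflects down->right, move right to (5,4)
Step 15: enter (5,4), '.' pass, move right to (5,5)
Step 16: enter (5,5), '.' pass, move right to (5,6)
Step 17: enter (5,6), '<' forces right->left, move left to (5,5)
Step 18: enter (5,5), '.' pass, move left to (5,4)
Step 19: enter (5,4), '.' pass, move left to (5,3)
Step 20: enter (5,3), '\' deflects left->up, move up to (4,3)
Step 21: enter (4,3), '.' pass, move up to (3,3)
Step 22: enter (3,3), 'v' forces up->down, move down to (4,3)
Step 23: at (4,3) dir=down — LOOP DETECTED (seen before)

Answer: loops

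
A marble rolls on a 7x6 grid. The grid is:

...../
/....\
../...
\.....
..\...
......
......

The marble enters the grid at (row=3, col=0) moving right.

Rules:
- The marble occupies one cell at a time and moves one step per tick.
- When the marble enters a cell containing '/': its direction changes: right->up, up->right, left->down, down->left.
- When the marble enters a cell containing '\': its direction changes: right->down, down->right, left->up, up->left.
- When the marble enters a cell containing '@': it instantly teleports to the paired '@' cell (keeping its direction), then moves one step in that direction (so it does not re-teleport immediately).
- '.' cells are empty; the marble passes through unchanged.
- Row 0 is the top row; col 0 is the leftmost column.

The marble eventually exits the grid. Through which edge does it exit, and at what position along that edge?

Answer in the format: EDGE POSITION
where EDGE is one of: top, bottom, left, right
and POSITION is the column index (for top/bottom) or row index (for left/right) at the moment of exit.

Answer: bottom 0

Derivation:
Step 1: enter (3,0), '\' deflects right->down, move down to (4,0)
Step 2: enter (4,0), '.' pass, move down to (5,0)
Step 3: enter (5,0), '.' pass, move down to (6,0)
Step 4: enter (6,0), '.' pass, move down to (7,0)
Step 5: at (7,0) — EXIT via bottom edge, pos 0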